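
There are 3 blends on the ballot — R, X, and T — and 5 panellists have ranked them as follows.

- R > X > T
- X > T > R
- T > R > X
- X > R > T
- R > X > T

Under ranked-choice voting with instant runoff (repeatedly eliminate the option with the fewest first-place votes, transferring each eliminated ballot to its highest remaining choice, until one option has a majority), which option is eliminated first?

Round 1: R 2, X 2, T 1. T has the fewest and is eliminated.
Round 2: R 3, X 2. R has a majority.

T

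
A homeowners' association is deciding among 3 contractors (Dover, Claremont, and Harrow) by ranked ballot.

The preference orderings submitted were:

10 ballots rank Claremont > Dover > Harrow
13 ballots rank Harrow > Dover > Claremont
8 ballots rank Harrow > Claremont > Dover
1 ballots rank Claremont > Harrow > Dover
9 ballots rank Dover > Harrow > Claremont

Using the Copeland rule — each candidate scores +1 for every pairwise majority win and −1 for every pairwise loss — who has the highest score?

Pairwise results:
  Dover vs Claremont: Dover wins 22–19.
  Dover vs Harrow: Harrow wins 22–19.
  Claremont vs Harrow: Harrow wins 30–11.
Copeland scores (wins − losses):
  Dover: 1 − 1 = 0
  Claremont: 0 − 2 = -2
  Harrow: 2 − 0 = 2
Harrow has the best Copeland score.

Harrow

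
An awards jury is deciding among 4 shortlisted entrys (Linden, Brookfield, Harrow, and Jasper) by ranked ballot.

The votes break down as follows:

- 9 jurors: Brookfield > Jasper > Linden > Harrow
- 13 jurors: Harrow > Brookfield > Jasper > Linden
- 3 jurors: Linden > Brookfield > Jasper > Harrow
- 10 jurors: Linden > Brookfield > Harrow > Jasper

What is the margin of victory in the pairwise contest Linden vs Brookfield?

9

Ballots ranking Linden above Brookfield: 3+10 = 13.
Ballots ranking Brookfield above Linden: 9+13 = 22.
Brookfield wins 22–13, a margin of 9.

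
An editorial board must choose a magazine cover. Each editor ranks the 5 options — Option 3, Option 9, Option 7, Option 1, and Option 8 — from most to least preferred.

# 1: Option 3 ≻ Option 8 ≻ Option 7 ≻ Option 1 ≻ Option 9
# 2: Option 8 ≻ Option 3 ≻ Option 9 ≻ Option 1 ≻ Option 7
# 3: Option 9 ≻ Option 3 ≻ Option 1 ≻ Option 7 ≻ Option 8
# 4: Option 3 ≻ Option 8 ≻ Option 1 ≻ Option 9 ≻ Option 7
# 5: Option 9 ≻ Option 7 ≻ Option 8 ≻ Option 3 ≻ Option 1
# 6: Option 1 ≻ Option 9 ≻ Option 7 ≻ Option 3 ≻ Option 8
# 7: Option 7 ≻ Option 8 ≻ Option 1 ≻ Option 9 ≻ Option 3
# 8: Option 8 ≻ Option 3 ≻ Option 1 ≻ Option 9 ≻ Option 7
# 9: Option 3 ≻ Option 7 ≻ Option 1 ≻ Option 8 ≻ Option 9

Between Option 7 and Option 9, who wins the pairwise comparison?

Option 9

Ballots ranking Option 7 above Option 9: 3.
Ballots ranking Option 9 above Option 7: 6.
Option 9 wins the head-to-head, 6–3.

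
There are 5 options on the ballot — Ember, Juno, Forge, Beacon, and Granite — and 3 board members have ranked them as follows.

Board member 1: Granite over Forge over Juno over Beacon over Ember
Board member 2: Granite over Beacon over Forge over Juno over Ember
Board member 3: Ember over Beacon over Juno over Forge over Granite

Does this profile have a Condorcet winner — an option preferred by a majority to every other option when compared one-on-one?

Head-to-head results (3 voters total):
Ember vs Juno: Juno wins 2–1.
Ember vs Forge: Forge wins 2–1.
Ember vs Beacon: Beacon wins 2–1.
Ember vs Granite: Granite wins 2–1.
Juno vs Forge: Forge wins 2–1.
Juno vs Beacon: Beacon wins 2–1.
Juno vs Granite: Granite wins 2–1.
Forge vs Beacon: Beacon wins 2–1.
Forge vs Granite: Granite wins 2–1.
Beacon vs Granite: Granite wins 2–1.
Granite beats each rival — Ember (2–1), Juno (2–1), Forge (2–1), Beacon (2–1) — so Granite is the Condorcet winner.

Yes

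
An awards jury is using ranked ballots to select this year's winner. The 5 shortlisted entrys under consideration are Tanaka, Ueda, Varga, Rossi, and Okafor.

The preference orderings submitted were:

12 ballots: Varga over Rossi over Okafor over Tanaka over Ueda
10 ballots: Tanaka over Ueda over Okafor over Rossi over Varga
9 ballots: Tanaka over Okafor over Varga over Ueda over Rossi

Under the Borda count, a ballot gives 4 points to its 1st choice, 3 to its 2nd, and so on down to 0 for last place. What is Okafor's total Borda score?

71

Borda scores:
  Tanaka: 12·1 + 10·4 + 9·4 = 88
  Ueda: 12·0 + 10·3 + 9·1 = 39
  Varga: 12·4 + 10·0 + 9·2 = 66
  Rossi: 12·3 + 10·1 + 9·0 = 46
  Okafor: 12·2 + 10·2 + 9·3 = 71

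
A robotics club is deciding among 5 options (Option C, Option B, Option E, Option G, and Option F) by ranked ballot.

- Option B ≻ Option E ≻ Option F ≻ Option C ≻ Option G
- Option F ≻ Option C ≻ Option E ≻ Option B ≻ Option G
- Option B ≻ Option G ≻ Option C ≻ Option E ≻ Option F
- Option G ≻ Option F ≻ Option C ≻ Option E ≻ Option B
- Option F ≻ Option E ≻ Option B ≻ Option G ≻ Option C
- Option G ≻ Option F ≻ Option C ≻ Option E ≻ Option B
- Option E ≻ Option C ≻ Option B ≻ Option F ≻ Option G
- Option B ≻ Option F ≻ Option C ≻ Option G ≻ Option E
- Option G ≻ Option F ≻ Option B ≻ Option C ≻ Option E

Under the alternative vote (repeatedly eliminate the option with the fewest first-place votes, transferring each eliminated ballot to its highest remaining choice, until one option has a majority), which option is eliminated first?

Round 1: Option B 3, Option G 3, Option F 2, Option E 1, Option C 0. Option C has the fewest and is eliminated.
Round 2: Option B 3, Option G 3, Option F 2, Option E 1. Option E has the fewest and is eliminated.
Round 3: Option B 4, Option G 3, Option F 2. Option F has the fewest and is eliminated.
Round 4: Option B 6, Option G 3. Option B has a majority.

Option C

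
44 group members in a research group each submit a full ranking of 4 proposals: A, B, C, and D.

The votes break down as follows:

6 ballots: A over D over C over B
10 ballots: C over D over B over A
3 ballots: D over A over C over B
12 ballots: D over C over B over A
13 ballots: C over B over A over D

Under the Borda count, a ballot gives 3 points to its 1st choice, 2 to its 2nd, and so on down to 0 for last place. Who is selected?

C

Borda scores:
  A: 6·3 + 10·0 + 3·2 + 12·0 + 13·1 = 37
  B: 6·0 + 10·1 + 3·0 + 12·1 + 13·2 = 48
  C: 6·1 + 10·3 + 3·1 + 12·2 + 13·3 = 102
  D: 6·2 + 10·2 + 3·3 + 12·3 + 13·0 = 77
C has the highest total.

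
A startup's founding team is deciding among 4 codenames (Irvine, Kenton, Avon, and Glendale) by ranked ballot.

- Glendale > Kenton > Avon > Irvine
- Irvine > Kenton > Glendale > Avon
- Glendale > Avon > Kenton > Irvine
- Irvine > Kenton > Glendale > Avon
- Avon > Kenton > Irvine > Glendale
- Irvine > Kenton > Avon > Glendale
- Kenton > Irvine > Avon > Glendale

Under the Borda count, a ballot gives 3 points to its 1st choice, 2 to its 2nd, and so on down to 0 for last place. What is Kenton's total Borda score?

Borda scores:
  Irvine: 0 + 3 + 0 + 3 + 1 + 3 + 2 = 12
  Kenton: 2 + 2 + 1 + 2 + 2 + 2 + 3 = 14
  Avon: 1 + 0 + 2 + 0 + 3 + 1 + 1 = 8
  Glendale: 3 + 1 + 3 + 1 + 0 + 0 + 0 = 8

14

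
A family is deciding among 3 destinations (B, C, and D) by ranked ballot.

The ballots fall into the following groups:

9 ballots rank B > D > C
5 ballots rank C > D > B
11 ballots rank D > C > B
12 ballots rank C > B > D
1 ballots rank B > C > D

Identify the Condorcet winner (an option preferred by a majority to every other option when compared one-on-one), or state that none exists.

No Condorcet winner

Head-to-head results (38 voters total):
B vs C: C wins 28–10.
B vs D: B wins 22–16.
C vs D: D wins 20–18.
No candidate beats all others: B beats D beats C beats B, a majority cycle.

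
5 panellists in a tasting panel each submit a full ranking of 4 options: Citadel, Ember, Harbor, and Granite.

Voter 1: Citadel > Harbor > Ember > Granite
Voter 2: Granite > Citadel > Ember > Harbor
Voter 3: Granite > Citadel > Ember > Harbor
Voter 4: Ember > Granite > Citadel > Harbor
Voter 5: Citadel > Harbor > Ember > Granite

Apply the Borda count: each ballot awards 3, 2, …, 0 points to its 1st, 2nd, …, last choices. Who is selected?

Citadel

Borda scores:
  Citadel: 3 + 2 + 2 + 1 + 3 = 11
  Ember: 1 + 1 + 1 + 3 + 1 = 7
  Harbor: 2 + 0 + 0 + 0 + 2 = 4
  Granite: 0 + 3 + 3 + 2 + 0 = 8
Citadel has the highest total.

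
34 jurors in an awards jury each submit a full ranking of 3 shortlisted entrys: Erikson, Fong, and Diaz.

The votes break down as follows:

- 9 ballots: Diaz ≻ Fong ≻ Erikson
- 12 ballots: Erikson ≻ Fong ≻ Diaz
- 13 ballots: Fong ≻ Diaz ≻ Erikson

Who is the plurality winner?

Fong

First-place vote totals:
  Erikson: 12
  Fong: 13
  Diaz: 9
Fong has the most first-place votes.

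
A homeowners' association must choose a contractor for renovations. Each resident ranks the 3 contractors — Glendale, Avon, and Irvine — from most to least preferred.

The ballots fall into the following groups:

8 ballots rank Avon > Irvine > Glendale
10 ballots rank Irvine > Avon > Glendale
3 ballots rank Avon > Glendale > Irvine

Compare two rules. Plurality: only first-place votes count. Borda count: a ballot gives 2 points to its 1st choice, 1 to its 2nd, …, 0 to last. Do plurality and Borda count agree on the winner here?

Plurality first-place counts: Glendale 0, Avon 11, Irvine 10 → Avon.
Borda totals: Glendale 3, Avon 32, Irvine 28 → Avon.
The two rules agree on Avon.

Yes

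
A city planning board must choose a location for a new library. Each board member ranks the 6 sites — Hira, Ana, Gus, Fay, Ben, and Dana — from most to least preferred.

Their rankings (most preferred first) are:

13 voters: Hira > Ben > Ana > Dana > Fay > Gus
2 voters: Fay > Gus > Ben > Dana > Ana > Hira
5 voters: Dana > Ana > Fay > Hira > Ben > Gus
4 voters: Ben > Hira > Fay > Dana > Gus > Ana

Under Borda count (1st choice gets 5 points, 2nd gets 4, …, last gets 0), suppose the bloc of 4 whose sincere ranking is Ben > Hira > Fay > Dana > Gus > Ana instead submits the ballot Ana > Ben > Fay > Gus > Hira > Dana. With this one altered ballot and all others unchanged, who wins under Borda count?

Borda totals with the altered ballot: Hira 79, Ana 81, Gus 16, Fay 50, Ben 79, Dana 55.
The switch changes the winner from Hira to Ana.

Ana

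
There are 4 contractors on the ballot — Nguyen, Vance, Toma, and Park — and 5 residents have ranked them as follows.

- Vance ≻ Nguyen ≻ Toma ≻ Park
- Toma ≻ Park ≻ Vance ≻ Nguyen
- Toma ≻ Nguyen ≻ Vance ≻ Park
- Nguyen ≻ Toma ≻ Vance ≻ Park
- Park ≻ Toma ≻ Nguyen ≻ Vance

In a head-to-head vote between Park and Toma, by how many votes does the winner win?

Ballots ranking Park above Toma: 1.
Ballots ranking Toma above Park: 4.
Toma wins 4–1, a margin of 3.

3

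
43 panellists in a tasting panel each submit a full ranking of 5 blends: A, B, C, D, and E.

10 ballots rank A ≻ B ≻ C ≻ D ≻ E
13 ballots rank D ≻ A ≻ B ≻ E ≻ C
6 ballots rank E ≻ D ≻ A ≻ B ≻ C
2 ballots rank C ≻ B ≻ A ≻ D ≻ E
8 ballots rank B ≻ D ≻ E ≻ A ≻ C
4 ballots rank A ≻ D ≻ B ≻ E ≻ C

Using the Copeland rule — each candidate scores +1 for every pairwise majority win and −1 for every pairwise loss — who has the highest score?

D

Pairwise results:
  A vs B: A wins 33–10.
  A vs C: A wins 41–2.
  A vs D: D wins 27–16.
  A vs E: A wins 29–14.
  B vs C: B wins 41–2.
  B vs D: D wins 23–20.
  B vs E: B wins 37–6.
  C vs D: D wins 31–12.
  C vs E: E wins 31–12.
  D vs E: D wins 37–6.
Copeland scores (wins − losses):
  A: 3 − 1 = 2
  B: 2 − 2 = 0
  C: 0 − 4 = -4
  D: 4 − 0 = 4
  E: 1 − 3 = -2
D has the best Copeland score.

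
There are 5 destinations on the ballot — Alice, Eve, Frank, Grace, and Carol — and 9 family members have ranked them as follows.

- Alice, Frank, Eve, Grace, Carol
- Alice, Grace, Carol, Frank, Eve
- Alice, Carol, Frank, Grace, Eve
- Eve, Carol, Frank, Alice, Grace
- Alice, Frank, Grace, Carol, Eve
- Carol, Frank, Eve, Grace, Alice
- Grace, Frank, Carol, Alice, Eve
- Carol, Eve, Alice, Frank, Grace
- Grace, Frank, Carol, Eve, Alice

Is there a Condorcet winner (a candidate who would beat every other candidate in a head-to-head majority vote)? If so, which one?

No Condorcet winner

Head-to-head results (9 voters total):
Alice vs Eve: Alice wins 5–4.
Alice vs Frank: Alice wins 5–4.
Alice vs Grace: Alice wins 6–3.
Alice vs Carol: Carol wins 5–4.
Eve vs Frank: Frank wins 7–2.
Eve vs Grace: Grace wins 5–4.
Eve vs Carol: Carol wins 7–2.
Frank vs Grace: Frank wins 6–3.
Frank vs Carol: Carol wins 5–4.
Grace vs Carol: Grace wins 5–4.
No candidate beats all others: Alice beats Grace beats Carol beats Alice, a majority cycle.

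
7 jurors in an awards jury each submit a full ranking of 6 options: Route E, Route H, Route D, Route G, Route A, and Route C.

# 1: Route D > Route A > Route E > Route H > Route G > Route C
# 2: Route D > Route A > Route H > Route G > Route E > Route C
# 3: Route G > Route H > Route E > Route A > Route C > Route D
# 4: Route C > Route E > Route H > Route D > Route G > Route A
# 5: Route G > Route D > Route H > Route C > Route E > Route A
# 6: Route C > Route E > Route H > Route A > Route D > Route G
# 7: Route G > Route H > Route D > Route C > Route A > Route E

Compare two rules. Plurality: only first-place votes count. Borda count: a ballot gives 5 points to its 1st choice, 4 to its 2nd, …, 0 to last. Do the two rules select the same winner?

Plurality first-place counts: Route E 0, Route H 0, Route D 2, Route G 3, Route A 0, Route C 2 → Route G.
Borda totals: Route E 16, Route H 22, Route D 20, Route G 19, Route A 13, Route C 15 → Route H.
The two rules disagree: plurality picks Route G, Borda picks Route H.

No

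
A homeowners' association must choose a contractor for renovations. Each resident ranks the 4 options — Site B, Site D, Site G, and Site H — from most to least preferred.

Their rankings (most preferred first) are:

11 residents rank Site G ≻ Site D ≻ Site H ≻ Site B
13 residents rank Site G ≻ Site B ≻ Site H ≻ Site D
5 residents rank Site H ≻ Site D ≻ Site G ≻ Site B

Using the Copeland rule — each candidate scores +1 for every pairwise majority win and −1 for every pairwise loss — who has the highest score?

Pairwise results:
  Site B vs Site D: Site D wins 16–13.
  Site B vs Site G: Site G wins 29–0.
  Site B vs Site H: Site H wins 16–13.
  Site D vs Site G: Site G wins 24–5.
  Site D vs Site H: Site H wins 18–11.
  Site G vs Site H: Site G wins 24–5.
Copeland scores (wins − losses):
  Site B: 0 − 3 = -3
  Site D: 1 − 2 = -1
  Site G: 3 − 0 = 3
  Site H: 2 − 1 = 1
Site G has the best Copeland score.

Site G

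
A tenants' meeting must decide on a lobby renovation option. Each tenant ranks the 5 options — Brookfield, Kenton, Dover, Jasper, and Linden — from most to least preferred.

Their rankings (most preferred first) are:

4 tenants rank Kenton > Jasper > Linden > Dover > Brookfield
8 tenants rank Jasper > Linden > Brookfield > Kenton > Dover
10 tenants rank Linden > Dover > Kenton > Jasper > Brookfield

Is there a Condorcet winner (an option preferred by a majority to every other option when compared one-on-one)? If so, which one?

Head-to-head results (22 voters total):
Brookfield vs Kenton: Kenton wins 14–8.
Brookfield vs Dover: Dover wins 14–8.
Brookfield vs Jasper: Jasper wins 22–0.
Brookfield vs Linden: Linden wins 22–0.
Kenton vs Dover: Kenton wins 12–10.
Kenton vs Jasper: Kenton wins 14–8.
Kenton vs Linden: Linden wins 18–4.
Dover vs Jasper: Jasper wins 12–10.
Dover vs Linden: Linden wins 22–0.
Jasper vs Linden: Jasper wins 12–10.
No candidate beats all others: Kenton beats Jasper beats Linden beats Kenton, a majority cycle.

No Condorcet winner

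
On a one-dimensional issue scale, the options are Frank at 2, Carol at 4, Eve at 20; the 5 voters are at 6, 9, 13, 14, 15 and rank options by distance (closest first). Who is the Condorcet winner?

With single-peaked preferences on a line, the Condorcet winner is the candidate closest to the median voter.
The median voter (position 13) is closest to Eve at 20.
Check: Eve vs Carol — voters closer to Eve: 3 of 5.

Eve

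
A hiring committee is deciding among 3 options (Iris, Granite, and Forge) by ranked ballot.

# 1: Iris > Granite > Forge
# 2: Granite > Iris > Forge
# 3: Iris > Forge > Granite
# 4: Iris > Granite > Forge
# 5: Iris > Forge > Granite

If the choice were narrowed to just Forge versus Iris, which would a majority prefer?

Ballots ranking Forge above Iris: 0.
Ballots ranking Iris above Forge: 5.
Iris wins the head-to-head, 5–0.

Iris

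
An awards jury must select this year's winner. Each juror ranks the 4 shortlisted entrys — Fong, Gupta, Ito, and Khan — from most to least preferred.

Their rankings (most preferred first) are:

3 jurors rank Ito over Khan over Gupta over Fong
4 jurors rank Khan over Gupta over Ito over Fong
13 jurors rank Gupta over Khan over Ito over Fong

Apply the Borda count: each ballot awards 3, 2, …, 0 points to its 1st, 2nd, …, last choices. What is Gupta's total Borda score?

Borda scores:
  Fong: 3·0 + 4·0 + 13·0 = 0
  Gupta: 3·1 + 4·2 + 13·3 = 50
  Ito: 3·3 + 4·1 + 13·1 = 26
  Khan: 3·2 + 4·3 + 13·2 = 44

50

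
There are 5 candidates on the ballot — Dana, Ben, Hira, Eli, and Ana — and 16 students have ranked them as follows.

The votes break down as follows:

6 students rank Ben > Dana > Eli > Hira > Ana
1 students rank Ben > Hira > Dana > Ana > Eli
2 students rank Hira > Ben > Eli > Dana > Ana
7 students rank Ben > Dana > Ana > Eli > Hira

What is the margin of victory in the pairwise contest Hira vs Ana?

Ballots ranking Hira above Ana: 6+1+2 = 9.
Ballots ranking Ana above Hira: 7.
Hira wins 9–7, a margin of 2.

2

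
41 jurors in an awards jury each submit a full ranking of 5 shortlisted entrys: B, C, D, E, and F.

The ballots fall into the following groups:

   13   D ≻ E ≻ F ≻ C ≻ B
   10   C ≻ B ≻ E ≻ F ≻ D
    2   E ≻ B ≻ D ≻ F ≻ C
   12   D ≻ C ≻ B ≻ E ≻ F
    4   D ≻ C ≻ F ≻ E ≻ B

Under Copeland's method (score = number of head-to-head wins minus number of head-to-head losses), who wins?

D

Pairwise results:
  B vs C: C wins 39–2.
  B vs D: D wins 29–12.
  B vs E: B wins 22–19.
  B vs F: B wins 24–17.
  C vs D: D wins 31–10.
  C vs E: C wins 26–15.
  C vs F: C wins 26–15.
  D vs E: D wins 29–12.
  D vs F: D wins 31–10.
  E vs F: E wins 37–4.
Copeland scores (wins − losses):
  B: 2 − 2 = 0
  C: 3 − 1 = 2
  D: 4 − 0 = 4
  E: 1 − 3 = -2
  F: 0 − 4 = -4
D has the best Copeland score.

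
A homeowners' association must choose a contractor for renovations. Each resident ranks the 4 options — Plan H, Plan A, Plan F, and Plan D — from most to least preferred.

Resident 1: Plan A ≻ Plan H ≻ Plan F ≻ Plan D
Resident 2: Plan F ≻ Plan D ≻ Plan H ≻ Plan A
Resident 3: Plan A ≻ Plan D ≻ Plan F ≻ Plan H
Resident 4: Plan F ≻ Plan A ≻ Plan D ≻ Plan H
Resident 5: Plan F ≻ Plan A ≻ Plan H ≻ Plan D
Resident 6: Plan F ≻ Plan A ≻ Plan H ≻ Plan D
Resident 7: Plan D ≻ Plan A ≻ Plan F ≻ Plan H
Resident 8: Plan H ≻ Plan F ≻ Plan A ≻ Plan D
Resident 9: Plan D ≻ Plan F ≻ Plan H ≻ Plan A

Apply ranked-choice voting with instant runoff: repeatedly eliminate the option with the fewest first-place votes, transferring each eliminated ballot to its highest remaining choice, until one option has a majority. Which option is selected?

Plan F

Round 1: Plan F 4, Plan A 2, Plan D 2, Plan H 1. Plan H has the fewest and is eliminated.
Round 2: Plan F 5, Plan A 2, Plan D 2. Plan F has a majority.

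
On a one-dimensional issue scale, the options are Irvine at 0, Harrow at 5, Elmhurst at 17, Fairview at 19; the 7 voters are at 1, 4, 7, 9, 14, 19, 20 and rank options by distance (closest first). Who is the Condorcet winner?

Harrow

With single-peaked preferences on a line, the Condorcet winner is the candidate closest to the median voter.
The median voter (position 9) is closest to Harrow at 5.
Check: Harrow vs Elmhurst — voters closer to Harrow: 4 of 7.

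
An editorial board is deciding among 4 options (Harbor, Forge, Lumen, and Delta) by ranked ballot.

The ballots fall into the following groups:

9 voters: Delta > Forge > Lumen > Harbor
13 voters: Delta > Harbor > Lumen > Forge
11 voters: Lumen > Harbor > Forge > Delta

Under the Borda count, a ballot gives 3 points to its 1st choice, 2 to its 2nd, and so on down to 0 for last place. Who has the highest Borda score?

Delta

Borda scores:
  Harbor: 9·0 + 13·2 + 11·2 = 48
  Forge: 9·2 + 13·0 + 11·1 = 29
  Lumen: 9·1 + 13·1 + 11·3 = 55
  Delta: 9·3 + 13·3 + 11·0 = 66
Delta has the highest total.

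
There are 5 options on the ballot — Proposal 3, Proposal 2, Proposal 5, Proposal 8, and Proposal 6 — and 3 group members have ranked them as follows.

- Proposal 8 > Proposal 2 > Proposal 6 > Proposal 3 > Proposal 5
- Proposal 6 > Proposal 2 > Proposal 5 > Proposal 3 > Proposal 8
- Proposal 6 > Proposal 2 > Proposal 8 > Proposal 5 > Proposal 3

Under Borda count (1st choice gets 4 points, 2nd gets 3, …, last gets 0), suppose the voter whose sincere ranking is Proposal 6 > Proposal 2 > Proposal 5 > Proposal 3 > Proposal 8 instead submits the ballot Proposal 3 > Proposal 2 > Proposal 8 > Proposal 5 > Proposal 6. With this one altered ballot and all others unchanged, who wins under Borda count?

Borda totals with the altered ballot: Proposal 3 5, Proposal 2 9, Proposal 5 2, Proposal 8 8, Proposal 6 6.
The switch changes the winner from Proposal 6 to Proposal 2.

Proposal 2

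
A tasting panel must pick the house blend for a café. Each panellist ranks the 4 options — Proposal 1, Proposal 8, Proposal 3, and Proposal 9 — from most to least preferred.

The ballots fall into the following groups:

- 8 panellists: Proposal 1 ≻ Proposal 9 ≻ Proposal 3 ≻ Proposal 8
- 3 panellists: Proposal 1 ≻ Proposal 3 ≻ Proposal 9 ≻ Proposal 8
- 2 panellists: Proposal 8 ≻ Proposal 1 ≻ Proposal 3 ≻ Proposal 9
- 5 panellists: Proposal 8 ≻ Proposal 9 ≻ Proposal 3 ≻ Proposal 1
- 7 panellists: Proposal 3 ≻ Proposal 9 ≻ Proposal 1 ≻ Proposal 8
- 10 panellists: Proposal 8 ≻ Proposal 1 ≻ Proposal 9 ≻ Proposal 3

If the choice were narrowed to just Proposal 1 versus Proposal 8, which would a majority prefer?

Proposal 1

Ballots ranking Proposal 1 above Proposal 8: 8+3+7 = 18.
Ballots ranking Proposal 8 above Proposal 1: 2+5+10 = 17.
Proposal 1 wins the head-to-head, 18–17.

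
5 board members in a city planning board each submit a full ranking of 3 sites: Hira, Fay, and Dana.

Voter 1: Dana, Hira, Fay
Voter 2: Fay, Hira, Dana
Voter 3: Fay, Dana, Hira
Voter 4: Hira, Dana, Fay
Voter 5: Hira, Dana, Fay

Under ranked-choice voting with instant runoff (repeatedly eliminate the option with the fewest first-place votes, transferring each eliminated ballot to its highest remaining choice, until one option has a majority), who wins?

Hira

Round 1: Hira 2, Fay 2, Dana 1. Dana has the fewest and is eliminated.
Round 2: Hira 3, Fay 2. Hira has a majority.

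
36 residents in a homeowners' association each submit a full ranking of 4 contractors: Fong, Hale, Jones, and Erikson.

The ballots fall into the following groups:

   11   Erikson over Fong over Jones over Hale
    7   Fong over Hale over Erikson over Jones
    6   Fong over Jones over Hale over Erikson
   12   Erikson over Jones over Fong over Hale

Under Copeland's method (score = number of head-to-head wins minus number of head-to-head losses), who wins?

Pairwise results:
  Fong vs Hale: Fong wins 36–0.
  Fong vs Jones: Fong wins 24–12.
  Fong vs Erikson: Erikson wins 23–13.
  Hale vs Jones: Jones wins 29–7.
  Hale vs Erikson: Erikson wins 23–13.
  Jones vs Erikson: Erikson wins 30–6.
Copeland scores (wins − losses):
  Fong: 2 − 1 = 1
  Hale: 0 − 3 = -3
  Jones: 1 − 2 = -1
  Erikson: 3 − 0 = 3
Erikson has the best Copeland score.

Erikson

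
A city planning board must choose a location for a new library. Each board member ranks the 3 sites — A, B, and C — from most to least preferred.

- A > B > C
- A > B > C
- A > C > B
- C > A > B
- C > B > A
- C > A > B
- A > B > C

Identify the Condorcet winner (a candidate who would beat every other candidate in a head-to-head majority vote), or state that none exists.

A

Head-to-head results (7 voters total):
A vs B: A wins 6–1.
A vs C: A wins 4–3.
B vs C: C wins 4–3.
A beats each rival — B (6–1), C (4–3) — so A is the Condorcet winner.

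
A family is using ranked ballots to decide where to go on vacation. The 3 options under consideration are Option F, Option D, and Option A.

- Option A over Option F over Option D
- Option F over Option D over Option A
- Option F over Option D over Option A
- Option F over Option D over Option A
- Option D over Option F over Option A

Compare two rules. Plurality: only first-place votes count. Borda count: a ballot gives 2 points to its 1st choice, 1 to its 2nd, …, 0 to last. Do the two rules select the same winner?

Plurality first-place counts: Option F 3, Option D 1, Option A 1 → Option F.
Borda totals: Option F 8, Option D 5, Option A 2 → Option F.
The two rules agree on Option F.

Yes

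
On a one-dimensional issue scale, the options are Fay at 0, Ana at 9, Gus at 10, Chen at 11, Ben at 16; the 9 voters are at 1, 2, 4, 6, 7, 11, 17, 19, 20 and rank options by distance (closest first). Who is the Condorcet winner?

With single-peaked preferences on a line, the Condorcet winner is the candidate closest to the median voter.
The median voter (position 7) is closest to Ana at 9.
Check: Ana vs Fay — voters closer to Ana: 6 of 9.

Ana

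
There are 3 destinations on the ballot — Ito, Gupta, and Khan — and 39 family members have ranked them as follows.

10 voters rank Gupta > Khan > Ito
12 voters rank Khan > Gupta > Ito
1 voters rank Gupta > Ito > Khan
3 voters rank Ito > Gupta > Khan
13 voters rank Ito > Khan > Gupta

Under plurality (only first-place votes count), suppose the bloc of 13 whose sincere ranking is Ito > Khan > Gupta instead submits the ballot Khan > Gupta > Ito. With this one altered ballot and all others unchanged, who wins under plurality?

Khan

First-place totals with the altered ballot: Ito 3, Gupta 11, Khan 25.
The switch changes the winner from Ito to Khan.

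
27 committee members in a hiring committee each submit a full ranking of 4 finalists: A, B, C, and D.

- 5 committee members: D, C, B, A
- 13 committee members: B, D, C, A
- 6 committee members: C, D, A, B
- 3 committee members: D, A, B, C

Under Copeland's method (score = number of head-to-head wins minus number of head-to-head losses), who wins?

D

Pairwise results:
  A vs B: B wins 18–9.
  A vs C: C wins 24–3.
  A vs D: D wins 27–0.
  B vs C: B wins 16–11.
  B vs D: D wins 14–13.
  C vs D: D wins 21–6.
Copeland scores (wins − losses):
  A: 0 − 3 = -3
  B: 2 − 1 = 1
  C: 1 − 2 = -1
  D: 3 − 0 = 3
D has the best Copeland score.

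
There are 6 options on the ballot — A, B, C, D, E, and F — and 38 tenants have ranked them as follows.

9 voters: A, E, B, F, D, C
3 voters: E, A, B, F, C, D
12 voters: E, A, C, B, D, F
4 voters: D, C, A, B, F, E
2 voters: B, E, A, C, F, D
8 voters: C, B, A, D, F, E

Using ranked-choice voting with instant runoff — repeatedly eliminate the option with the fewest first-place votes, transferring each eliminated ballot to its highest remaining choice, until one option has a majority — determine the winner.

E

Round 1: E 15, A 9, C 8, D 4, B 2, F 0. F has the fewest and is eliminated.
Round 2: E 15, A 9, C 8, D 4, B 2. B has the fewest and is eliminated.
Round 3: E 17, A 9, C 8, D 4. D has the fewest and is eliminated.
Round 4: E 17, C 12, A 9. A has the fewest and is eliminated.
Round 5: E 26, C 12. E has a majority.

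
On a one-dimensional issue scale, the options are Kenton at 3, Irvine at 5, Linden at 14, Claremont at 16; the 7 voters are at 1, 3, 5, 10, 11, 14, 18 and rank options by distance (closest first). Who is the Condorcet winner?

With single-peaked preferences on a line, the Condorcet winner is the candidate closest to the median voter.
The median voter (position 10) is closest to Linden at 14.
Check: Linden vs Irvine — voters closer to Linden: 4 of 7.

Linden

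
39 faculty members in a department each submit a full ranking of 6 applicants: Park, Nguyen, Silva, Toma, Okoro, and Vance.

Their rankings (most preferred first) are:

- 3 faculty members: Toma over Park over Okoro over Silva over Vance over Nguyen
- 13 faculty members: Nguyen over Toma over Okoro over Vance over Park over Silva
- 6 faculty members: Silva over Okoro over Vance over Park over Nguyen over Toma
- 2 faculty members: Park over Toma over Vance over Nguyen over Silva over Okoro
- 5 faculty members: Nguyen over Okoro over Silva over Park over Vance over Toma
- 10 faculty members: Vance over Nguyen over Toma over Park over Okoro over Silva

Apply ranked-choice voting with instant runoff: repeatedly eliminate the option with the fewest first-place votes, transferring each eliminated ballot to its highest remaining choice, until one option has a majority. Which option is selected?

Vance

Round 1: Nguyen 18, Vance 10, Silva 6, Toma 3, Park 2, Okoro 0. Okoro has the fewest and is eliminated.
Round 2: Nguyen 18, Vance 10, Silva 6, Toma 3, Park 2. Park has the fewest and is eliminated.
Round 3: Nguyen 18, Vance 10, Silva 6, Toma 5. Toma has the fewest and is eliminated.
Round 4: Nguyen 18, Vance 12, Silva 9. Silva has the fewest and is eliminated.
Round 5: Vance 21, Nguyen 18. Vance has a majority.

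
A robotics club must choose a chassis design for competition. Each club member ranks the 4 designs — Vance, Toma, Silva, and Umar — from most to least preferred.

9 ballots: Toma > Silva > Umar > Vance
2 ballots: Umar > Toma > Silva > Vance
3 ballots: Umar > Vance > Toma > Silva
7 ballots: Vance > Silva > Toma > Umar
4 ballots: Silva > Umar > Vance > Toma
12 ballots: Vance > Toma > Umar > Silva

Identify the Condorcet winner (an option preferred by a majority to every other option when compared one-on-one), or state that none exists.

Vance

Head-to-head results (37 voters total):
Vance vs Toma: Vance wins 26–11.
Vance vs Silva: Vance wins 22–15.
Vance vs Umar: Vance wins 19–18.
Toma vs Silva: Toma wins 26–11.
Toma vs Umar: Toma wins 28–9.
Silva vs Umar: Silva wins 20–17.
Vance beats each rival — Toma (26–11), Silva (22–15), Umar (19–18) — so Vance is the Condorcet winner.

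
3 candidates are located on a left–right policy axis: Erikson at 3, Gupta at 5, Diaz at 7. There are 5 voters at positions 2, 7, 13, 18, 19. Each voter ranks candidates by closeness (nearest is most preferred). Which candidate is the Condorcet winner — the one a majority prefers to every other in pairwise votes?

Diaz

With single-peaked preferences on a line, the Condorcet winner is the candidate closest to the median voter.
The median voter (position 13) is closest to Diaz at 7.
Check: Diaz vs Erikson — voters closer to Diaz: 4 of 5.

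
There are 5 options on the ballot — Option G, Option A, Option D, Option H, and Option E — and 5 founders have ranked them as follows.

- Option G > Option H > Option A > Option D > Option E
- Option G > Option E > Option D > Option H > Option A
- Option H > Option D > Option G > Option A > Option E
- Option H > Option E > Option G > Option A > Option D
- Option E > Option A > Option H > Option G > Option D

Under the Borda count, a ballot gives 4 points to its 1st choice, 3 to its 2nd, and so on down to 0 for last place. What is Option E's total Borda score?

10

Borda scores:
  Option G: 4 + 4 + 2 + 2 + 1 = 13
  Option A: 2 + 0 + 1 + 1 + 3 = 7
  Option D: 1 + 2 + 3 + 0 + 0 = 6
  Option H: 3 + 1 + 4 + 4 + 2 = 14
  Option E: 0 + 3 + 0 + 3 + 4 = 10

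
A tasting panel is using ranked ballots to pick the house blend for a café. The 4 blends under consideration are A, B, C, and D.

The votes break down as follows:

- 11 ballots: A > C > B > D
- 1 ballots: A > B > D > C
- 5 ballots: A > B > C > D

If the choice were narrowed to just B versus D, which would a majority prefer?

Ballots ranking B above D: 11+1+5 = 17.
Ballots ranking D above B: 0.
B wins the head-to-head, 17–0.

B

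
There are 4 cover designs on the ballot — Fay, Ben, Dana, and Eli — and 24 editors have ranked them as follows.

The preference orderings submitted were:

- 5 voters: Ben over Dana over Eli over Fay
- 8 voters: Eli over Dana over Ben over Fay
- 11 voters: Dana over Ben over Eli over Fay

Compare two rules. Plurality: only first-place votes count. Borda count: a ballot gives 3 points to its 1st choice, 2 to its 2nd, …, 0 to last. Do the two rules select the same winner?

Plurality first-place counts: Fay 0, Ben 5, Dana 11, Eli 8 → Dana.
Borda totals: Fay 0, Ben 45, Dana 59, Eli 40 → Dana.
The two rules agree on Dana.

Yes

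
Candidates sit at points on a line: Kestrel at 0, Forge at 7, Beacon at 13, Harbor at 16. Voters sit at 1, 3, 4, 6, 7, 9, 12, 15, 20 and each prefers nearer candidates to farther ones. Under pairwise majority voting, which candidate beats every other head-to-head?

With single-peaked preferences on a line, the Condorcet winner is the candidate closest to the median voter.
The median voter (position 7) is closest to Forge at 7.
Check: Forge vs Kestrel — voters closer to Forge: 7 of 9.

Forge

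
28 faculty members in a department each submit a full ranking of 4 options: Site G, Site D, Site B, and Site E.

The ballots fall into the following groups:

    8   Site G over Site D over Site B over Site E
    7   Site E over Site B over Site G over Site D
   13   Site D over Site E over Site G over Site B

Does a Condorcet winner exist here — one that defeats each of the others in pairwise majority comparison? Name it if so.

Head-to-head results (28 voters total):
Site G vs Site D: Site G wins 15–13.
Site G vs Site B: Site G wins 21–7.
Site G vs Site E: Site E wins 20–8.
Site D vs Site B: Site D wins 21–7.
Site D vs Site E: Site D wins 21–7.
Site B vs Site E: Site E wins 20–8.
No candidate beats all others: Site G beats Site D beats Site E beats Site G, a majority cycle.

There is no Condorcet winner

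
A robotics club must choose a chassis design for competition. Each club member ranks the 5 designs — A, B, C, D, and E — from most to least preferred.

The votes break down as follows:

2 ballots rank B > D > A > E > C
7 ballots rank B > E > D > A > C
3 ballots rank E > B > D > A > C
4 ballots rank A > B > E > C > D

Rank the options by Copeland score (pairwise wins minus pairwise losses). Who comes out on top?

B

Pairwise results:
  A vs B: B wins 12–4.
  A vs C: A wins 16–0.
  A vs D: D wins 12–4.
  A vs E: E wins 10–6.
  B vs C: B wins 16–0.
  B vs D: B wins 16–0.
  B vs E: B wins 13–3.
  C vs D: D wins 12–4.
  C vs E: E wins 16–0.
  D vs E: E wins 14–2.
Copeland scores (wins − losses):
  A: 1 − 3 = -2
  B: 4 − 0 = 4
  C: 0 − 4 = -4
  D: 2 − 2 = 0
  E: 3 − 1 = 2
B has the best Copeland score.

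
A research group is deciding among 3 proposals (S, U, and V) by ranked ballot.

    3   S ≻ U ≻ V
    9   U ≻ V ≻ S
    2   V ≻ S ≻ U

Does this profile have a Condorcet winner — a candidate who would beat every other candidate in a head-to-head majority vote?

Yes

Head-to-head results (14 voters total):
S vs U: U wins 9–5.
S vs V: V wins 11–3.
U vs V: U wins 12–2.
U beats each rival — S (9–5), V (12–2) — so U is the Condorcet winner.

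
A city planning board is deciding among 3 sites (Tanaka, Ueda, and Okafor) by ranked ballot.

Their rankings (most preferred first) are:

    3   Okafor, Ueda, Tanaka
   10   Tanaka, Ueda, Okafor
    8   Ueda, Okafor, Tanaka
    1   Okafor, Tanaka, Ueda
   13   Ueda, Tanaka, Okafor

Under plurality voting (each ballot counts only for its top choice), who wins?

Ueda

First-place vote totals:
  Tanaka: 10
  Ueda: 21
  Okafor: 4
Ueda has the most first-place votes.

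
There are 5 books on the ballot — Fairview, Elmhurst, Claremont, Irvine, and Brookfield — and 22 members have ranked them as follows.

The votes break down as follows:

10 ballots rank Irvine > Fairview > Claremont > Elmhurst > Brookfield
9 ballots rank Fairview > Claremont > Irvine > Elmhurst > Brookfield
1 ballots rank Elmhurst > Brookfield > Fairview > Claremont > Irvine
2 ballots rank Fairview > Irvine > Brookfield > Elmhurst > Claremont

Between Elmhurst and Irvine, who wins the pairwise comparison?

Irvine

Ballots ranking Elmhurst above Irvine: 1.
Ballots ranking Irvine above Elmhurst: 10+9+2 = 21.
Irvine wins the head-to-head, 21–1.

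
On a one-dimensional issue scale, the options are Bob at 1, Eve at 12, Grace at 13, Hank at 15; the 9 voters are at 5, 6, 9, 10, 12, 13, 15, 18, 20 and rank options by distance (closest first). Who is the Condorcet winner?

Eve

With single-peaked preferences on a line, the Condorcet winner is the candidate closest to the median voter.
The median voter (position 12) is closest to Eve at 12.
Check: Eve vs Bob — voters closer to Eve: 7 of 9.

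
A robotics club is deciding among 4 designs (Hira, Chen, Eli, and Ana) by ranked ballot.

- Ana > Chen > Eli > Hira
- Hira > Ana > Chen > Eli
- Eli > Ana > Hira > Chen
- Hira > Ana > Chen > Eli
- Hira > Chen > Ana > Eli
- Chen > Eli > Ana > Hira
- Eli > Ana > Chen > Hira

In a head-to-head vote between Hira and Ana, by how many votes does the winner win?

Ballots ranking Hira above Ana: 3.
Ballots ranking Ana above Hira: 4.
Ana wins 4–3, a margin of 1.

1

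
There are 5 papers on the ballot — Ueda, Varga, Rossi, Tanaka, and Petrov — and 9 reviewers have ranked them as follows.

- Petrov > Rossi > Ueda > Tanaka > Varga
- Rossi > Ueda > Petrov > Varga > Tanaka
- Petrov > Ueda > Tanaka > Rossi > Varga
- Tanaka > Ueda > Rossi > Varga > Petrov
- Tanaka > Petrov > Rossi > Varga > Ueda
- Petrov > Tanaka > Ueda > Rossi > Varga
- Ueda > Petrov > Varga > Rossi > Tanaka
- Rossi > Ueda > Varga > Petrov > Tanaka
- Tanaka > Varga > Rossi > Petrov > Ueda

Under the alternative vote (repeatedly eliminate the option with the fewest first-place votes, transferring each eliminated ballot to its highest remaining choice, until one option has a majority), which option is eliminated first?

Varga

Round 1: Tanaka 3, Petrov 3, Rossi 2, Ueda 1, Varga 0. Varga has the fewest and is eliminated.
Round 2: Tanaka 3, Petrov 3, Rossi 2, Ueda 1. Ueda has the fewest and is eliminated.
Round 3: Petrov 4, Tanaka 3, Rossi 2. Rossi has the fewest and is eliminated.
Round 4: Petrov 6, Tanaka 3. Petrov has a majority.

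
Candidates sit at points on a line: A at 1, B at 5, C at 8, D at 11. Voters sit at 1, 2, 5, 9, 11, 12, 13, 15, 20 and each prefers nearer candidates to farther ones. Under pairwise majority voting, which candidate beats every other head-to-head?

With single-peaked preferences on a line, the Condorcet winner is the candidate closest to the median voter.
The median voter (position 11) is closest to D at 11.
Check: D vs C — voters closer to D: 5 of 9.

D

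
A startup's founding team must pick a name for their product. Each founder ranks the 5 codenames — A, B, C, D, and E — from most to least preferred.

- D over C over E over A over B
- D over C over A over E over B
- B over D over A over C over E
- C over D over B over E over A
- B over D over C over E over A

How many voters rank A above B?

2

Ballots ranking A above B: 2.
Ballots ranking B above A: 3.
So 2 of 5 voters prefer A to B.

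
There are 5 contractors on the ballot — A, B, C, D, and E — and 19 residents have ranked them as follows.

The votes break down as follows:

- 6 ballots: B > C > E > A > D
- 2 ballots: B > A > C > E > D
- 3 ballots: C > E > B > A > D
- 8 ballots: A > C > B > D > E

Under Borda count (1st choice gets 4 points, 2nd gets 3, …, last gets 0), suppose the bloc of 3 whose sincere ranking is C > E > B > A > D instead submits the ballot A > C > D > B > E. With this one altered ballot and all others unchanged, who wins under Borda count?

A

Borda totals with the altered ballot: A 56, B 51, C 55, D 14, E 14.
The switch changes the winner from C to A.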